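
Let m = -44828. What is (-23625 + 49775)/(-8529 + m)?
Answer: -26150/53357 ≈ -0.49010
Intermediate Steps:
(-23625 + 49775)/(-8529 + m) = (-23625 + 49775)/(-8529 - 44828) = 26150/(-53357) = 26150*(-1/53357) = -26150/53357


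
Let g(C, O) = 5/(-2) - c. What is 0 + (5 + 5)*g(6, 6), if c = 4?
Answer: -65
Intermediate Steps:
g(C, O) = -13/2 (g(C, O) = 5/(-2) - 1*4 = 5*(-1/2) - 4 = -5/2 - 4 = -13/2)
0 + (5 + 5)*g(6, 6) = 0 + (5 + 5)*(-13/2) = 0 + 10*(-13/2) = 0 - 65 = -65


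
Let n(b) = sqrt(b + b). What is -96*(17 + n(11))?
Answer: -1632 - 96*sqrt(22) ≈ -2082.3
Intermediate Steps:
n(b) = sqrt(2)*sqrt(b) (n(b) = sqrt(2*b) = sqrt(2)*sqrt(b))
-96*(17 + n(11)) = -96*(17 + sqrt(2)*sqrt(11)) = -96*(17 + sqrt(22)) = -1632 - 96*sqrt(22)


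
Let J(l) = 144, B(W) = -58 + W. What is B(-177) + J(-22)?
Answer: -91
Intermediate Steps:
B(-177) + J(-22) = (-58 - 177) + 144 = -235 + 144 = -91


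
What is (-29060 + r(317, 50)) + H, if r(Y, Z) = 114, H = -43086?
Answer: -72032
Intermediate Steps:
(-29060 + r(317, 50)) + H = (-29060 + 114) - 43086 = -28946 - 43086 = -72032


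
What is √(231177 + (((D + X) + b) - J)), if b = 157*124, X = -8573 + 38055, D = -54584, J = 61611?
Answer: 2*√40983 ≈ 404.89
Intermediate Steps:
X = 29482
b = 19468
√(231177 + (((D + X) + b) - J)) = √(231177 + (((-54584 + 29482) + 19468) - 1*61611)) = √(231177 + ((-25102 + 19468) - 61611)) = √(231177 + (-5634 - 61611)) = √(231177 - 67245) = √163932 = 2*√40983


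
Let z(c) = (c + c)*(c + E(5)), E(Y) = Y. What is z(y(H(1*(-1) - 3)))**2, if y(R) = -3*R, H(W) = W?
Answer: 166464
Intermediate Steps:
z(c) = 2*c*(5 + c) (z(c) = (c + c)*(c + 5) = (2*c)*(5 + c) = 2*c*(5 + c))
z(y(H(1*(-1) - 3)))**2 = (2*(-3*(1*(-1) - 3))*(5 - 3*(1*(-1) - 3)))**2 = (2*(-3*(-1 - 3))*(5 - 3*(-1 - 3)))**2 = (2*(-3*(-4))*(5 - 3*(-4)))**2 = (2*12*(5 + 12))**2 = (2*12*17)**2 = 408**2 = 166464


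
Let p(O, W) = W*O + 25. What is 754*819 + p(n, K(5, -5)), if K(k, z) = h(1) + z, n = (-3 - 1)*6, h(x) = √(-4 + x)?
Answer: 617671 - 24*I*√3 ≈ 6.1767e+5 - 41.569*I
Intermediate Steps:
n = -24 (n = -4*6 = -24)
K(k, z) = z + I*√3 (K(k, z) = √(-4 + 1) + z = √(-3) + z = I*√3 + z = z + I*√3)
p(O, W) = 25 + O*W (p(O, W) = O*W + 25 = 25 + O*W)
754*819 + p(n, K(5, -5)) = 754*819 + (25 - 24*(-5 + I*√3)) = 617526 + (25 + (120 - 24*I*√3)) = 617526 + (145 - 24*I*√3) = 617671 - 24*I*√3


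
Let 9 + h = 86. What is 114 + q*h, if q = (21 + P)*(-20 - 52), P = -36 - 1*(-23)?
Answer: -44238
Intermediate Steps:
h = 77 (h = -9 + 86 = 77)
P = -13 (P = -36 + 23 = -13)
q = -576 (q = (21 - 13)*(-20 - 52) = 8*(-72) = -576)
114 + q*h = 114 - 576*77 = 114 - 44352 = -44238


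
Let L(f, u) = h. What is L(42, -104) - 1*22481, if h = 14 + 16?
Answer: -22451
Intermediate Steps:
h = 30
L(f, u) = 30
L(42, -104) - 1*22481 = 30 - 1*22481 = 30 - 22481 = -22451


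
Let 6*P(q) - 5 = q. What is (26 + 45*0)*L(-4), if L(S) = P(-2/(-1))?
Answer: 91/3 ≈ 30.333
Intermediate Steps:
P(q) = 5/6 + q/6
L(S) = 7/6 (L(S) = 5/6 + (-2/(-1))/6 = 5/6 + (-2*(-1))/6 = 5/6 + (1/6)*2 = 5/6 + 1/3 = 7/6)
(26 + 45*0)*L(-4) = (26 + 45*0)*(7/6) = (26 + 0)*(7/6) = 26*(7/6) = 91/3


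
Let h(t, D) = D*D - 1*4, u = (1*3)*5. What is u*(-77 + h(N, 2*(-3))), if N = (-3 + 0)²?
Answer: -675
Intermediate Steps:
u = 15 (u = 3*5 = 15)
N = 9 (N = (-3)² = 9)
h(t, D) = -4 + D² (h(t, D) = D² - 4 = -4 + D²)
u*(-77 + h(N, 2*(-3))) = 15*(-77 + (-4 + (2*(-3))²)) = 15*(-77 + (-4 + (-6)²)) = 15*(-77 + (-4 + 36)) = 15*(-77 + 32) = 15*(-45) = -675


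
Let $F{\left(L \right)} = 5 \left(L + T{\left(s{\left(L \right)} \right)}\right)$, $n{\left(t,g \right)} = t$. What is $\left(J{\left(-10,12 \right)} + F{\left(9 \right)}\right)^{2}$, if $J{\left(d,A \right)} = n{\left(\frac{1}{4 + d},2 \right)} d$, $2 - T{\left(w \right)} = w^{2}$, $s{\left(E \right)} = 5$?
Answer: $\frac{42025}{9} \approx 4669.4$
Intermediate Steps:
$T{\left(w \right)} = 2 - w^{2}$
$J{\left(d,A \right)} = \frac{d}{4 + d}$
$F{\left(L \right)} = -115 + 5 L$ ($F{\left(L \right)} = 5 \left(L + \left(2 - 5^{2}\right)\right) = 5 \left(L + \left(2 - 25\right)\right) = 5 \left(L - 23\right) = 5 \left(-23 + L\right) = -115 + 5 L$)
$\left(J{\left(-10,12 \right)} + F{\left(9 \right)}\right)^{2} = \left(- \frac{10}{4 - 10} + \left(-115 + 5 \cdot 9\right)\right)^{2} = \left(- \frac{10}{-6} + \left(-115 + 45\right)\right)^{2} = \left(\left(-10\right) \left(- \frac{1}{6}\right) - 70\right)^{2} = \left(\frac{5}{3} - 70\right)^{2} = \left(- \frac{205}{3}\right)^{2} = \frac{42025}{9}$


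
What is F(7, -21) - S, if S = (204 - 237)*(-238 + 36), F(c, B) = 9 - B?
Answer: -6636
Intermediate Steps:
S = 6666 (S = -33*(-202) = 6666)
F(7, -21) - S = (9 - 1*(-21)) - 1*6666 = (9 + 21) - 6666 = 30 - 6666 = -6636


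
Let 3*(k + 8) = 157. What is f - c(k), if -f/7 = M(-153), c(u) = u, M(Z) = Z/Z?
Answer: -154/3 ≈ -51.333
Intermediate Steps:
k = 133/3 (k = -8 + (1/3)*157 = -8 + 157/3 = 133/3 ≈ 44.333)
M(Z) = 1
f = -7 (f = -7*1 = -7)
f - c(k) = -7 - 1*133/3 = -7 - 133/3 = -154/3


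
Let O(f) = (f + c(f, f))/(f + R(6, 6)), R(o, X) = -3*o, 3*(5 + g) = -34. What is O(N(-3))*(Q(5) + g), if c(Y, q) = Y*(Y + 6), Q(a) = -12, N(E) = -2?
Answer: -85/6 ≈ -14.167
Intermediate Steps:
g = -49/3 (g = -5 + (⅓)*(-34) = -5 - 34/3 = -49/3 ≈ -16.333)
c(Y, q) = Y*(6 + Y)
O(f) = (f + f*(6 + f))/(-18 + f) (O(f) = (f + f*(6 + f))/(f - 3*6) = (f + f*(6 + f))/(f - 18) = (f + f*(6 + f))/(-18 + f))
O(N(-3))*(Q(5) + g) = (-2*(7 - 2)/(-18 - 2))*(-12 - 49/3) = -2*5/(-20)*(-85/3) = -2*(-1/20)*5*(-85/3) = (½)*(-85/3) = -85/6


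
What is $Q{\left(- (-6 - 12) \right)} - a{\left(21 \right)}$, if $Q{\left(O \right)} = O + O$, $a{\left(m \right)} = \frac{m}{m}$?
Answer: $35$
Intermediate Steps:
$a{\left(m \right)} = 1$
$Q{\left(O \right)} = 2 O$
$Q{\left(- (-6 - 12) \right)} - a{\left(21 \right)} = 2 \left(- (-6 - 12)\right) - 1 = 2 \left(\left(-1\right) \left(-18\right)\right) - 1 = 2 \cdot 18 - 1 = 36 - 1 = 35$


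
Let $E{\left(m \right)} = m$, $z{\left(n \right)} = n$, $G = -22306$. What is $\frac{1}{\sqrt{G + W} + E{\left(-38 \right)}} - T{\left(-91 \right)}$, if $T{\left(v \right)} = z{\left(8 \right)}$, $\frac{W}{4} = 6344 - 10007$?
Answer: $- \frac{153627}{19201} - \frac{i \sqrt{36958}}{38402} \approx -8.001 - 0.0050061 i$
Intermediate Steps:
$W = -14652$ ($W = 4 \left(6344 - 10007\right) = 4 \left(-3663\right) = -14652$)
$T{\left(v \right)} = 8$
$\frac{1}{\sqrt{G + W} + E{\left(-38 \right)}} - T{\left(-91 \right)} = \frac{1}{\sqrt{-22306 - 14652} - 38} - 8 = \frac{1}{\sqrt{-36958} - 38} - 8 = \frac{1}{i \sqrt{36958} - 38} - 8 = \frac{1}{-38 + i \sqrt{36958}} - 8 = -8 + \frac{1}{-38 + i \sqrt{36958}}$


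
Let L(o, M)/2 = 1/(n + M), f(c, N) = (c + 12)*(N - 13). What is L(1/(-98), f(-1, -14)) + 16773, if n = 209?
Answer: 738011/44 ≈ 16773.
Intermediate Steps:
f(c, N) = (-13 + N)*(12 + c) (f(c, N) = (12 + c)*(-13 + N) = (-13 + N)*(12 + c))
L(o, M) = 2/(209 + M)
L(1/(-98), f(-1, -14)) + 16773 = 2/(209 + (-156 - 13*(-1) + 12*(-14) - 14*(-1))) + 16773 = 2/(209 + (-156 + 13 - 168 + 14)) + 16773 = 2/(209 - 297) + 16773 = 2/(-88) + 16773 = 2*(-1/88) + 16773 = -1/44 + 16773 = 738011/44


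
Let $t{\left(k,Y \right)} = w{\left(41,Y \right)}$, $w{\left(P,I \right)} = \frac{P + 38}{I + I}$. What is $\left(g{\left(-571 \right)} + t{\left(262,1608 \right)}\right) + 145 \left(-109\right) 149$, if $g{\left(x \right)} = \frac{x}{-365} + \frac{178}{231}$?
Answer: $- \frac{70951030640531}{30128560} \approx -2.3549 \cdot 10^{6}$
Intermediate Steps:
$w{\left(P,I \right)} = \frac{38 + P}{2 I}$
$t{\left(k,Y \right)} = \frac{79}{2 Y}$ ($t{\left(k,Y \right)} = \frac{38 + 41}{2 Y} = \frac{1}{2} \frac{1}{Y} 79 = \frac{79}{2 Y}$)
$g{\left(x \right)} = \frac{178}{231} - \frac{x}{365}$ ($g{\left(x \right)} = x \left(- \frac{1}{365}\right) + 178 \cdot \frac{1}{231} = - \frac{x}{365} + \frac{178}{231} = \frac{178}{231} - \frac{x}{365}$)
$\left(g{\left(-571 \right)} + t{\left(262,1608 \right)}\right) + 145 \left(-109\right) 149 = \left(\left(\frac{178}{231} - - \frac{571}{365}\right) + \frac{79}{2 \cdot 1608}\right) + 145 \left(-109\right) 149 = \left(\left(\frac{178}{231} + \frac{571}{365}\right) + \frac{79}{2} \cdot \frac{1}{1608}\right) - 2354945 = \left(\frac{196871}{84315} + \frac{79}{3216}\right) - 2354945 = \frac{71088669}{30128560} - 2354945 = - \frac{70951030640531}{30128560}$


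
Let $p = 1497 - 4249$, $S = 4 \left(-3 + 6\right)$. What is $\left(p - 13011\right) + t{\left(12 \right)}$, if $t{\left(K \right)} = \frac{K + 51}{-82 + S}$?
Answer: $- \frac{157639}{10} \approx -15764.0$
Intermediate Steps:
$S = 12$ ($S = 4 \cdot 3 = 12$)
$p = -2752$
$t{\left(K \right)} = - \frac{51}{70} - \frac{K}{70}$ ($t{\left(K \right)} = \frac{K + 51}{-82 + 12} = \frac{51 + K}{-70} = \left(51 + K\right) \left(- \frac{1}{70}\right) = - \frac{51}{70} - \frac{K}{70}$)
$\left(p - 13011\right) + t{\left(12 \right)} = \left(-2752 - 13011\right) - \frac{9}{10} = -15763 - \frac{9}{10} = - \frac{157639}{10}$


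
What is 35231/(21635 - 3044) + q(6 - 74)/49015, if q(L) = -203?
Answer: 1723073492/911237865 ≈ 1.8909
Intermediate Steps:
35231/(21635 - 3044) + q(6 - 74)/49015 = 35231/(21635 - 3044) - 203/49015 = 35231/18591 - 203*1/49015 = 35231*(1/18591) - 203/49015 = 35231/18591 - 203/49015 = 1723073492/911237865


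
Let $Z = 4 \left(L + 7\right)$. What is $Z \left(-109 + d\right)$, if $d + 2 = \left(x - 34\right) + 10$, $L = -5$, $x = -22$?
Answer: $-1256$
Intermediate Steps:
$d = -48$ ($d = -2 + \left(\left(-22 - 34\right) + 10\right) = -2 + \left(-56 + 10\right) = -2 - 46 = -48$)
$Z = 8$ ($Z = 4 \left(-5 + 7\right) = 4 \cdot 2 = 8$)
$Z \left(-109 + d\right) = 8 \left(-109 - 48\right) = 8 \left(-157\right) = -1256$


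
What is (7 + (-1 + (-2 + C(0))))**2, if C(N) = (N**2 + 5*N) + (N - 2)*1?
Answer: 4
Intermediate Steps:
C(N) = -2 + N**2 + 6*N (C(N) = (N**2 + 5*N) + (-2 + N)*1 = (N**2 + 5*N) + (-2 + N) = -2 + N**2 + 6*N)
(7 + (-1 + (-2 + C(0))))**2 = (7 + (-1 + (-2 + (-2 + 0**2 + 6*0))))**2 = (7 + (-1 + (-2 + (-2 + 0 + 0))))**2 = (7 + (-1 + (-2 - 2)))**2 = (7 + (-1 - 4))**2 = (7 - 5)**2 = 2**2 = 4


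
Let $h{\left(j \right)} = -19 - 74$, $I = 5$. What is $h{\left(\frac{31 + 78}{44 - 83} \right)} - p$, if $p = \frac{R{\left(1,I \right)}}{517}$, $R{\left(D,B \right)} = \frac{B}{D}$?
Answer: $- \frac{48086}{517} \approx -93.01$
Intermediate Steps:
$p = \frac{5}{517}$ ($p = \frac{5 \cdot 1^{-1}}{517} = 5 \cdot 1 \cdot \frac{1}{517} = 5 \cdot \frac{1}{517} = \frac{5}{517} \approx 0.0096712$)
$h{\left(j \right)} = -93$
$h{\left(\frac{31 + 78}{44 - 83} \right)} - p = -93 - \frac{5}{517} = - \frac{48086}{517}$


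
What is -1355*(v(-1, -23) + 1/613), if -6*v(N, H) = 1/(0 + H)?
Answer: -1017605/84594 ≈ -12.029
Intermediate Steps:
v(N, H) = -1/(6*H) (v(N, H) = -1/(6*(0 + H)) = -1/(6*H))
-1355*(v(-1, -23) + 1/613) = -1355*(-⅙/(-23) + 1/613) = -1355*(-⅙*(-1/23) + 1/613) = -1355*(1/138 + 1/613) = -1355*751/84594 = -1017605/84594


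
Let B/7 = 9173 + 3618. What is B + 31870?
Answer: 121407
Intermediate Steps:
B = 89537 (B = 7*(9173 + 3618) = 7*12791 = 89537)
B + 31870 = 89537 + 31870 = 121407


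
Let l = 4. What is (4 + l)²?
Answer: 64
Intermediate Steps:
(4 + l)² = (4 + 4)² = 8² = 64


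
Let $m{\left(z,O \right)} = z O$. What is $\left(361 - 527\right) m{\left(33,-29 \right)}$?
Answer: $158862$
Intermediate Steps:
$m{\left(z,O \right)} = O z$
$\left(361 - 527\right) m{\left(33,-29 \right)} = \left(361 - 527\right) \left(\left(-29\right) 33\right) = \left(-166\right) \left(-957\right) = 158862$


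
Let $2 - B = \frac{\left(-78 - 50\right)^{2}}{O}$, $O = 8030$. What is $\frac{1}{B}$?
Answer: $- \frac{4015}{162} \approx -24.784$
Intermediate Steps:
$B = - \frac{162}{4015}$ ($B = 2 - \frac{\left(-78 - 50\right)^{2}}{8030} = 2 - \left(-128\right)^{2} \cdot \frac{1}{8030} = 2 - 16384 \cdot \frac{1}{8030} = 2 - \frac{8192}{4015} = - \frac{162}{4015} \approx -0.040349$)
$\frac{1}{B} = \frac{1}{- \frac{162}{4015}} = - \frac{4015}{162}$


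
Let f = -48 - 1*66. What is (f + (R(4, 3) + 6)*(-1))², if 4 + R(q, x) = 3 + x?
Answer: 14884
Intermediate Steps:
R(q, x) = -1 + x (R(q, x) = -4 + (3 + x) = -1 + x)
f = -114 (f = -48 - 66 = -114)
(f + (R(4, 3) + 6)*(-1))² = (-114 + ((-1 + 3) + 6)*(-1))² = (-114 + (2 + 6)*(-1))² = (-114 + 8*(-1))² = (-114 - 8)² = (-122)² = 14884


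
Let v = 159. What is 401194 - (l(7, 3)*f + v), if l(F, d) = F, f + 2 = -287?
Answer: 403058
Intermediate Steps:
f = -289 (f = -2 - 287 = -289)
401194 - (l(7, 3)*f + v) = 401194 - (7*(-289) + 159) = 401194 - (-2023 + 159) = 401194 - 1*(-1864) = 401194 + 1864 = 403058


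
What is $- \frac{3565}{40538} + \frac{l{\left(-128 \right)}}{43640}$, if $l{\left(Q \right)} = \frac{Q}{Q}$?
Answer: $- \frac{77768031}{884539160} \approx -0.087919$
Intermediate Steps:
$l{\left(Q \right)} = 1$
$- \frac{3565}{40538} + \frac{l{\left(-128 \right)}}{43640} = - \frac{3565}{40538} + 1 \cdot \frac{1}{43640} = \left(-3565\right) \frac{1}{40538} + 1 \cdot \frac{1}{43640} = - \frac{3565}{40538} + \frac{1}{43640} = - \frac{77768031}{884539160}$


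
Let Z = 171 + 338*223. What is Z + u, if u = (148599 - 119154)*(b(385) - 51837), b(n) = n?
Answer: -1514928595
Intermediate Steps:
u = -1515004140 (u = (148599 - 119154)*(385 - 51837) = 29445*(-51452) = -1515004140)
Z = 75545 (Z = 171 + 75374 = 75545)
Z + u = 75545 - 1515004140 = -1514928595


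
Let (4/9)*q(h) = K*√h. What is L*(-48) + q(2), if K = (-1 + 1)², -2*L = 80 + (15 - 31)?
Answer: 1536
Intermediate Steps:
L = -32 (L = -(80 + (15 - 31))/2 = -(80 - 16)/2 = -½*64 = -32)
K = 0 (K = 0² = 0)
q(h) = 0 (q(h) = 9*(0*√h)/4 = (9/4)*0 = 0)
L*(-48) + q(2) = -32*(-48) + 0 = 1536 + 0 = 1536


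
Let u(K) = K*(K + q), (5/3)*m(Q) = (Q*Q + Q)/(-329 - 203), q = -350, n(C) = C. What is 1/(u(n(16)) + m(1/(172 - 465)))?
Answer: -57089585/305086742021 ≈ -0.00018713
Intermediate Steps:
m(Q) = -3*Q/2660 - 3*Q**2/2660 (m(Q) = 3*((Q*Q + Q)/(-329 - 203))/5 = 3*((Q**2 + Q)/(-532))/5 = 3*((Q + Q**2)*(-1/532))/5 = 3*(-Q/532 - Q**2/532)/5 = -3*Q/2660 - 3*Q**2/2660)
u(K) = K*(-350 + K) (u(K) = K*(K - 350) = K*(-350 + K))
1/(u(n(16)) + m(1/(172 - 465))) = 1/(16*(-350 + 16) - 3*(1 + 1/(172 - 465))/(2660*(172 - 465))) = 1/(16*(-334) - 3/2660*(1 + 1/(-293))/(-293)) = 1/(-5344 - 3/2660*(-1/293)*(1 - 1/293)) = 1/(-5344 - 3/2660*(-1/293)*292/293) = 1/(-5344 + 219/57089585) = 1/(-305086742021/57089585) = -57089585/305086742021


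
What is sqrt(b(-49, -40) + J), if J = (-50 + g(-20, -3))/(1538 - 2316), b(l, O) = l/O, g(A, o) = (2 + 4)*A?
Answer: sqrt(87373290)/7780 ≈ 1.2015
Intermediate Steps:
g(A, o) = 6*A
J = 85/389 (J = (-50 + 6*(-20))/(1538 - 2316) = (-50 - 120)/(-778) = -170*(-1/778) = 85/389 ≈ 0.21851)
sqrt(b(-49, -40) + J) = sqrt(-49/(-40) + 85/389) = sqrt(-49*(-1/40) + 85/389) = sqrt(49/40 + 85/389) = sqrt(22461/15560) = sqrt(87373290)/7780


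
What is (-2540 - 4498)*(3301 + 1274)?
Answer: -32198850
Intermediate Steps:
(-2540 - 4498)*(3301 + 1274) = -7038*4575 = -32198850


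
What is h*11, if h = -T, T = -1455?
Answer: 16005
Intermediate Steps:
h = 1455 (h = -1*(-1455) = 1455)
h*11 = 1455*11 = 16005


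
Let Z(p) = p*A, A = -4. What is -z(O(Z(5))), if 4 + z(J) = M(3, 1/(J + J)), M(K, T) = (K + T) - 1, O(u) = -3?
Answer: 13/6 ≈ 2.1667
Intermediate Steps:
Z(p) = -4*p (Z(p) = p*(-4) = -4*p)
M(K, T) = -1 + K + T
z(J) = -2 + 1/(2*J) (z(J) = -4 + (-1 + 3 + 1/(J + J)) = -4 + (-1 + 3 + 1/(2*J)) = -4 + (2 + 1/(2*J)) = -2 + 1/(2*J))
-z(O(Z(5))) = -(-2 + (1/2)/(-3)) = -(-2 + (1/2)*(-1/3)) = -(-2 - 1/6) = -1*(-13/6) = 13/6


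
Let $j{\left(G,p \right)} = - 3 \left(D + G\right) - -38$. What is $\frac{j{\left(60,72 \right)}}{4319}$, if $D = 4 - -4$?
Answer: $- \frac{166}{4319} \approx -0.038435$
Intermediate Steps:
$D = 8$ ($D = 4 + 4 = 8$)
$j{\left(G,p \right)} = 14 - 3 G$ ($j{\left(G,p \right)} = - 3 \left(8 + G\right) - -38 = \left(-24 - 3 G\right) + 38 = 14 - 3 G$)
$\frac{j{\left(60,72 \right)}}{4319} = \frac{14 - 180}{4319} = \left(14 - 180\right) \frac{1}{4319} = \left(-166\right) \frac{1}{4319} = - \frac{166}{4319}$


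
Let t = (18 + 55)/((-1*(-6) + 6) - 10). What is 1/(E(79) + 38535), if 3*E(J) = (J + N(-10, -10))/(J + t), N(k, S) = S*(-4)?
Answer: 99/3814999 ≈ 2.5950e-5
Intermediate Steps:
t = 73/2 (t = 73/((6 + 6) - 10) = 73/(12 - 10) = 73/2 ≈ 36.500)
N(k, S) = -4*S
E(J) = (40 + J)/(3*(73/2 + J)) (E(J) = ((J - 4*(-10))/(J + 73/2))/3 = ((J + 40)/(73/2 + J))/3 = ((40 + J)/(73/2 + J))/3 = (40 + J)/(3*(73/2 + J)))
1/(E(79) + 38535) = 1/(2*(40 + 79)/(3*(73 + 2*79)) + 38535) = 1/((2/3)*119/(73 + 158) + 38535) = 1/((2/3)*119/231 + 38535) = 1/((2/3)*(1/231)*119 + 38535) = 1/(34/99 + 38535) = 1/(3814999/99) = 99/3814999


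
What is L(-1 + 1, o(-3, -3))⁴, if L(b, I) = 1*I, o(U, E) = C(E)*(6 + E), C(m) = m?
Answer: 6561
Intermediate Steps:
o(U, E) = E*(6 + E)
L(b, I) = I
L(-1 + 1, o(-3, -3))⁴ = (-3*(6 - 3))⁴ = (-3*3)⁴ = (-9)⁴ = 6561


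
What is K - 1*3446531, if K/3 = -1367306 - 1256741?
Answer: -11318672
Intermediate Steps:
K = -7872141 (K = 3*(-1367306 - 1256741) = 3*(-2624047) = -7872141)
K - 1*3446531 = -7872141 - 1*3446531 = -7872141 - 3446531 = -11318672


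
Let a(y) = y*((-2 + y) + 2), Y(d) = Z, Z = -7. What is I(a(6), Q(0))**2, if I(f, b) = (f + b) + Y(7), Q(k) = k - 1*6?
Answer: 529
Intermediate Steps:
Q(k) = -6 + k (Q(k) = k - 6 = -6 + k)
Y(d) = -7
a(y) = y**2 (a(y) = y*y = y**2)
I(f, b) = -7 + b + f (I(f, b) = (f + b) - 7 = (b + f) - 7 = -7 + b + f)
I(a(6), Q(0))**2 = (-7 + (-6 + 0) + 6**2)**2 = (-7 - 6 + 36)**2 = 23**2 = 529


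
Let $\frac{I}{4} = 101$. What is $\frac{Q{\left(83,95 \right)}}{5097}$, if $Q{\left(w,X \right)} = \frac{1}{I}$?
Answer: $\frac{1}{2059188} \approx 4.8563 \cdot 10^{-7}$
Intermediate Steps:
$I = 404$ ($I = 4 \cdot 101 = 404$)
$Q{\left(w,X \right)} = \frac{1}{404}$
$\frac{Q{\left(83,95 \right)}}{5097} = \frac{1}{404 \cdot 5097} = \frac{1}{404} \cdot \frac{1}{5097} = \frac{1}{2059188}$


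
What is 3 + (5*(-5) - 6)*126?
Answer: -3903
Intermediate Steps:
3 + (5*(-5) - 6)*126 = 3 + (-25 - 6)*126 = 3 - 31*126 = 3 - 3906 = -3903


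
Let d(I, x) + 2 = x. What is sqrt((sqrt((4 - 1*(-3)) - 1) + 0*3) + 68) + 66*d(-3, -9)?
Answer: -726 + sqrt(68 + sqrt(6)) ≈ -717.61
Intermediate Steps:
d(I, x) = -2 + x
sqrt((sqrt((4 - 1*(-3)) - 1) + 0*3) + 68) + 66*d(-3, -9) = sqrt((sqrt((4 - 1*(-3)) - 1) + 0*3) + 68) + 66*(-2 - 9) = sqrt((sqrt((4 + 3) - 1) + 0) + 68) + 66*(-11) = sqrt((sqrt(7 - 1) + 0) + 68) - 726 = sqrt((sqrt(6) + 0) + 68) - 726 = sqrt(sqrt(6) + 68) - 726 = sqrt(68 + sqrt(6)) - 726 = -726 + sqrt(68 + sqrt(6))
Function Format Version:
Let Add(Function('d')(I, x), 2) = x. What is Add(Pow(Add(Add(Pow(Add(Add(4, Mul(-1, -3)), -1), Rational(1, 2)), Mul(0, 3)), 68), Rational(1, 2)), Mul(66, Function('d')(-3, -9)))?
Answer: Add(-726, Pow(Add(68, Pow(6, Rational(1, 2))), Rational(1, 2))) ≈ -717.61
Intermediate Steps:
Function('d')(I, x) = Add(-2, x)
Add(Pow(Add(Add(Pow(Add(Add(4, Mul(-1, -3)), -1), Rational(1, 2)), Mul(0, 3)), 68), Rational(1, 2)), Mul(66, Function('d')(-3, -9))) = Add(Pow(Add(Add(Pow(Add(Add(4, Mul(-1, -3)), -1), Rational(1, 2)), Mul(0, 3)), 68), Rational(1, 2)), Mul(66, Add(-2, -9))) = Add(Pow(Add(Add(Pow(Add(Add(4, 3), -1), Rational(1, 2)), 0), 68), Rational(1, 2)), Mul(66, -11)) = Add(Pow(Add(Add(Pow(Add(7, -1), Rational(1, 2)), 0), 68), Rational(1, 2)), -726) = Add(Pow(Add(Add(Pow(6, Rational(1, 2)), 0), 68), Rational(1, 2)), -726) = Add(Pow(Add(Pow(6, Rational(1, 2)), 68), Rational(1, 2)), -726) = Add(Pow(Add(68, Pow(6, Rational(1, 2))), Rational(1, 2)), -726) = Add(-726, Pow(Add(68, Pow(6, Rational(1, 2))), Rational(1, 2)))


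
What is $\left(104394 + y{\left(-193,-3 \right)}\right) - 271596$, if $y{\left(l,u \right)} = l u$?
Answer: $-166623$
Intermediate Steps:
$\left(104394 + y{\left(-193,-3 \right)}\right) - 271596 = \left(104394 - -579\right) - 271596 = \left(104394 + 579\right) - 271596 = 104973 - 271596 = -166623$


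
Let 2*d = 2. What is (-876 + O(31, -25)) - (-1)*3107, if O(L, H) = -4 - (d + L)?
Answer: 2195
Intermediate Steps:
d = 1 (d = (½)*2 = 1)
O(L, H) = -5 - L (O(L, H) = -4 - (1 + L) = -4 + (-1 - L) = -5 - L)
(-876 + O(31, -25)) - (-1)*3107 = (-876 + (-5 - 1*31)) - (-1)*3107 = (-876 + (-5 - 31)) - 1*(-3107) = (-876 - 36) + 3107 = -912 + 3107 = 2195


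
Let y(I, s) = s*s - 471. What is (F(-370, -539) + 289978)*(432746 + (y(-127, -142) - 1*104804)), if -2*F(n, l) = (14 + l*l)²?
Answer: -29343872529323815/2 ≈ -1.4672e+16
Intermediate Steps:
F(n, l) = -(14 + l²)²/2 (F(n, l) = -(14 + l*l)²/2 = -(14 + l²)²/2)
y(I, s) = -471 + s² (y(I, s) = s² - 471 = -471 + s²)
(F(-370, -539) + 289978)*(432746 + (y(-127, -142) - 1*104804)) = (-(14 + (-539)²)²/2 + 289978)*(432746 + ((-471 + (-142)²) - 1*104804)) = (-(14 + 290521)²/2 + 289978)*(432746 + ((-471 + 20164) - 104804)) = (-½*290535² + 289978)*(432746 + (19693 - 104804)) = (-½*84410586225 + 289978)*(432746 - 85111) = (-84410586225/2 + 289978)*347635 = -84410006269/2*347635 = -29343872529323815/2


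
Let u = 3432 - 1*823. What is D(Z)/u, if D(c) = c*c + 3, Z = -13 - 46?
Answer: 3484/2609 ≈ 1.3354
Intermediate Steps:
Z = -59
D(c) = 3 + c² (D(c) = c² + 3 = 3 + c²)
u = 2609 (u = 3432 - 823 = 2609)
D(Z)/u = (3 + (-59)²)/2609 = (3 + 3481)*(1/2609) = 3484*(1/2609) = 3484/2609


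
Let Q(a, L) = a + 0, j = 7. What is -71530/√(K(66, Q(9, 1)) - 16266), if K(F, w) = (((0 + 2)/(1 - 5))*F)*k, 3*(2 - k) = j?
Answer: 14306*I*√16255/3251 ≈ 561.04*I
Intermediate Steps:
Q(a, L) = a
k = -⅓ (k = 2 - ⅓*7 = 2 - 7/3 = -⅓ ≈ -0.33333)
K(F, w) = F/6 (K(F, w) = (((0 + 2)/(1 - 5))*F)*(-⅓) = ((2/(-4))*F)*(-⅓) = ((2*(-¼))*F)*(-⅓) = -F/2*(-⅓) = F/6)
-71530/√(K(66, Q(9, 1)) - 16266) = -71530/√((⅙)*66 - 16266) = -71530/√(11 - 16266) = -71530*(-I*√16255/16255) = -(-14306)*I*√16255/3251 = 14306*I*√16255/3251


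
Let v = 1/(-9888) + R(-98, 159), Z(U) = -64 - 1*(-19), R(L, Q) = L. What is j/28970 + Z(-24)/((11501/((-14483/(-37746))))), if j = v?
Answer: -321356065525/65796332675904 ≈ -0.0048841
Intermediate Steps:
Z(U) = -45 (Z(U) = -64 + 19 = -45)
v = -969025/9888 (v = 1/(-9888) - 98 = -1/9888 - 98 = -969025/9888 ≈ -98.000)
j = -969025/9888 ≈ -98.000
j/28970 + Z(-24)/((11501/((-14483/(-37746))))) = -969025/9888/28970 - 45/(11501/((-14483/(-37746)))) = -969025/9888*1/28970 - 45/(11501/((-14483*(-1/37746)))) = -193805/57291072 - 45/(11501/(14483/37746)) = -193805/57291072 - 45/(11501*(37746/14483)) = -193805/57291072 - 45/62016678/2069 = -193805/57291072 - 45*2069/62016678 = -193805/57291072 - 10345/6890742 = -321356065525/65796332675904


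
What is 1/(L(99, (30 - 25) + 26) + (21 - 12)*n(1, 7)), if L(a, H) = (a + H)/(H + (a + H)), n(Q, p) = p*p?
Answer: 161/71131 ≈ 0.0022634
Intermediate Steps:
n(Q, p) = p²
L(a, H) = (H + a)/(a + 2*H) (L(a, H) = (H + a)/(H + (H + a)) = (H + a)/(a + 2*H))
1/(L(99, (30 - 25) + 26) + (21 - 12)*n(1, 7)) = 1/((((30 - 25) + 26) + 99)/(99 + 2*((30 - 25) + 26)) + (21 - 12)*7²) = 1/(((5 + 26) + 99)/(99 + 2*(5 + 26)) + 9*49) = 1/((31 + 99)/(99 + 2*31) + 441) = 1/(130/(99 + 62) + 441) = 1/(130/161 + 441) = 1/(71131/161) = 161/71131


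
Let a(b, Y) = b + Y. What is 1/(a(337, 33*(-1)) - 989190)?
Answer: -1/988886 ≈ -1.0112e-6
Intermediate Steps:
a(b, Y) = Y + b
1/(a(337, 33*(-1)) - 989190) = 1/((33*(-1) + 337) - 989190) = 1/((-33 + 337) - 989190) = 1/(304 - 989190) = 1/(-988886) = -1/988886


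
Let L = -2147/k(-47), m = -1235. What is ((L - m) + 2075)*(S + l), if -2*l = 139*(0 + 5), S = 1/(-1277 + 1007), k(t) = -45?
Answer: -7088413561/6075 ≈ -1.1668e+6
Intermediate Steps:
S = -1/270 (S = 1/(-270) = -1/270 ≈ -0.0037037)
L = 2147/45 (L = -2147/(-45) = -2147*(-1/45) = 2147/45 ≈ 47.711)
l = -695/2 (l = -139*(0 + 5)/2 = -139*5/2 = -½*695 = -695/2 ≈ -347.50)
((L - m) + 2075)*(S + l) = ((2147/45 - 1*(-1235)) + 2075)*(-1/270 - 695/2) = ((2147/45 + 1235) + 2075)*(-46913/135) = (57722/45 + 2075)*(-46913/135) = (151097/45)*(-46913/135) = -7088413561/6075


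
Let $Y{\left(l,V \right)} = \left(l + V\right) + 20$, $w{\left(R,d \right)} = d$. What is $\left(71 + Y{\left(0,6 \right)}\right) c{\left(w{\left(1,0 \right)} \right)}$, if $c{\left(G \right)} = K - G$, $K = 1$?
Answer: $97$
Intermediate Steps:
$c{\left(G \right)} = 1 - G$
$Y{\left(l,V \right)} = 20 + V + l$ ($Y{\left(l,V \right)} = \left(V + l\right) + 20 = 20 + V + l$)
$\left(71 + Y{\left(0,6 \right)}\right) c{\left(w{\left(1,0 \right)} \right)} = \left(71 + \left(20 + 6 + 0\right)\right) \left(1 - 0\right) = \left(71 + 26\right) \left(1 + 0\right) = 97 \cdot 1 = 97$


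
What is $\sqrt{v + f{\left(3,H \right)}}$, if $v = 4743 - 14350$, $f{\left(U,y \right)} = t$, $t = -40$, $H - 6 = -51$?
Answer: $i \sqrt{9647} \approx 98.219 i$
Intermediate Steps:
$H = -45$ ($H = 6 - 51 = -45$)
$f{\left(U,y \right)} = -40$
$v = -9607$
$\sqrt{v + f{\left(3,H \right)}} = \sqrt{-9607 - 40} = \sqrt{-9647} = i \sqrt{9647}$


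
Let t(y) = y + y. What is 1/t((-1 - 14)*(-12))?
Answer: 1/360 ≈ 0.0027778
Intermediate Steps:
t(y) = 2*y
1/t((-1 - 14)*(-12)) = 1/(2*((-1 - 14)*(-12))) = 1/(2*(-15*(-12))) = 1/(2*180) = 1/360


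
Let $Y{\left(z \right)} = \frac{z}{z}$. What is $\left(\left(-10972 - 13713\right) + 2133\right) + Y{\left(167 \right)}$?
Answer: $-22551$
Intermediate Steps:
$Y{\left(z \right)} = 1$
$\left(\left(-10972 - 13713\right) + 2133\right) + Y{\left(167 \right)} = \left(\left(-10972 - 13713\right) + 2133\right) + 1 = \left(-24685 + 2133\right) + 1 = -22552 + 1 = -22551$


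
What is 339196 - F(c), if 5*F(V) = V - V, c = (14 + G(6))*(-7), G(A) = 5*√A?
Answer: 339196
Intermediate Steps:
c = -98 - 35*√6 (c = (14 + 5*√6)*(-7) = -98 - 35*√6 ≈ -183.73)
F(V) = 0 (F(V) = (V - V)/5 = (⅕)*0 = 0)
339196 - F(c) = 339196 - 1*0 = 339196 + 0 = 339196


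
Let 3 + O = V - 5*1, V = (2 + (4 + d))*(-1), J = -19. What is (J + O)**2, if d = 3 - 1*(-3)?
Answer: 1521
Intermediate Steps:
d = 6 (d = 3 + 3 = 6)
V = -12 (V = (2 + (4 + 6))*(-1) = (2 + 10)*(-1) = 12*(-1) = -12)
O = -20 (O = -3 + (-12 - 5*1) = -3 + (-12 - 5) = -3 - 17 = -20)
(J + O)**2 = (-19 - 20)**2 = (-39)**2 = 1521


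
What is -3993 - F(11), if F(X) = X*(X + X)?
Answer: -4235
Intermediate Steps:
F(X) = 2*X² (F(X) = X*(2*X) = 2*X²)
-3993 - F(11) = -3993 - 2*11² = -3993 - 2*121 = -3993 - 1*242 = -3993 - 242 = -4235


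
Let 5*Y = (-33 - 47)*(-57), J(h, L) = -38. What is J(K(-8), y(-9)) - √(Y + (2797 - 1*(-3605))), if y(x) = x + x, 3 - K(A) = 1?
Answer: -38 - √7314 ≈ -123.52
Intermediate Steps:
K(A) = 2 (K(A) = 3 - 1*1 = 3 - 1 = 2)
y(x) = 2*x
Y = 912 (Y = ((-33 - 47)*(-57))/5 = (-80*(-57))/5 = (⅕)*4560 = 912)
J(K(-8), y(-9)) - √(Y + (2797 - 1*(-3605))) = -38 - √(912 + (2797 - 1*(-3605))) = -38 - √(912 + (2797 + 3605)) = -38 - √(912 + 6402) = -38 - √7314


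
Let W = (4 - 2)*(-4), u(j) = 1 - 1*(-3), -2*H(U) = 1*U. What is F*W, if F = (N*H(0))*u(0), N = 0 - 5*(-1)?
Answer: 0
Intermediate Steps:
H(U) = -U/2
N = 5 (N = 0 + 5 = 5)
u(j) = 4 (u(j) = 1 + 3 = 4)
F = 0 (F = (5*(-1/2*0))*4 = (5*0)*4 = 0*4 = 0)
W = -8 (W = 2*(-4) = -8)
F*W = 0*(-8) = 0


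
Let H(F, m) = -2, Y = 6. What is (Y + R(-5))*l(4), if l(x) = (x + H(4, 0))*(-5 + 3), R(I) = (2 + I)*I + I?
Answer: -64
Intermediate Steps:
R(I) = I + I*(2 + I) (R(I) = I*(2 + I) + I = I + I*(2 + I))
l(x) = 4 - 2*x (l(x) = (x - 2)*(-5 + 3) = (-2 + x)*(-2) = 4 - 2*x)
(Y + R(-5))*l(4) = (6 - 5*(3 - 5))*(4 - 2*4) = (6 - 5*(-2))*(4 - 8) = (6 + 10)*(-4) = 16*(-4) = -64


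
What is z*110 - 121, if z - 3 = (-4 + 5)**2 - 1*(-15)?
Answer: 1969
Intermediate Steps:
z = 19 (z = 3 + ((-4 + 5)**2 - 1*(-15)) = 3 + (1**2 + 15) = 3 + (1 + 15) = 3 + 16 = 19)
z*110 - 121 = 19*110 - 121 = 2090 - 121 = 1969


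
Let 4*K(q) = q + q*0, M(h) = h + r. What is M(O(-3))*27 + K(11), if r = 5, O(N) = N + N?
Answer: -97/4 ≈ -24.250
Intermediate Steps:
O(N) = 2*N
M(h) = 5 + h (M(h) = h + 5 = 5 + h)
K(q) = q/4 (K(q) = (q + q*0)/4 = (q + 0)/4 = q/4)
M(O(-3))*27 + K(11) = (5 + 2*(-3))*27 + (1/4)*11 = (5 - 6)*27 + 11/4 = -1*27 + 11/4 = -27 + 11/4 = -97/4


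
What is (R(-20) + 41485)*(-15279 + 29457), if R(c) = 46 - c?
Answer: 589110078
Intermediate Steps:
(R(-20) + 41485)*(-15279 + 29457) = ((46 - 1*(-20)) + 41485)*(-15279 + 29457) = ((46 + 20) + 41485)*14178 = (66 + 41485)*14178 = 41551*14178 = 589110078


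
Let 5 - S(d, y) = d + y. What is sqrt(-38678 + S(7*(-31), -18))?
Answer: I*sqrt(38438) ≈ 196.06*I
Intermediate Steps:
S(d, y) = 5 - d - y (S(d, y) = 5 - (d + y) = 5 + (-d - y) = 5 - d - y)
sqrt(-38678 + S(7*(-31), -18)) = sqrt(-38678 + (5 - 7*(-31) - 1*(-18))) = sqrt(-38678 + (5 - 1*(-217) + 18)) = sqrt(-38678 + (5 + 217 + 18)) = sqrt(-38678 + 240) = sqrt(-38438) = I*sqrt(38438)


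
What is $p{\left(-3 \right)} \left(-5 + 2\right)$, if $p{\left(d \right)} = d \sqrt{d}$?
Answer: $9 i \sqrt{3} \approx 15.588 i$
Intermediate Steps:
$p{\left(d \right)} = d^{\frac{3}{2}}$
$p{\left(-3 \right)} \left(-5 + 2\right) = \left(-3\right)^{\frac{3}{2}} \left(-5 + 2\right) = - 3 i \sqrt{3} \left(-3\right) = 9 i \sqrt{3}$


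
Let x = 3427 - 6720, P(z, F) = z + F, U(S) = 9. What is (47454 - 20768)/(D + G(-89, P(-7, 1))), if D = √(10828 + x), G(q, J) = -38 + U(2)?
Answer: 386947/3347 + 13343*√7535/3347 ≈ 461.66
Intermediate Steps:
P(z, F) = F + z
x = -3293
G(q, J) = -29 (G(q, J) = -38 + 9 = -29)
D = √7535 (D = √(10828 - 3293) = √7535 ≈ 86.804)
(47454 - 20768)/(D + G(-89, P(-7, 1))) = (47454 - 20768)/(√7535 - 29) = 26686/(-29 + √7535)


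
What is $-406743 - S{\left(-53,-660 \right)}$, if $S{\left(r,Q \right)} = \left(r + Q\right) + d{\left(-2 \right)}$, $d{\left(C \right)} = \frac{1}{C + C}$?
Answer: $- \frac{1624119}{4} \approx -4.0603 \cdot 10^{5}$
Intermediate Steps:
$d{\left(C \right)} = \frac{1}{2 C}$
$S{\left(r,Q \right)} = - \frac{1}{4} + Q + r$ ($S{\left(r,Q \right)} = \left(r + Q\right) + \frac{1}{2 \left(-2\right)} = \left(Q + r\right) + \frac{1}{2} \left(- \frac{1}{2}\right) = \left(Q + r\right) - \frac{1}{4} = - \frac{1}{4} + Q + r$)
$-406743 - S{\left(-53,-660 \right)} = -406743 - \left(- \frac{1}{4} - 660 - 53\right) = -406743 - - \frac{2853}{4} = -406743 + \frac{2853}{4} = - \frac{1624119}{4}$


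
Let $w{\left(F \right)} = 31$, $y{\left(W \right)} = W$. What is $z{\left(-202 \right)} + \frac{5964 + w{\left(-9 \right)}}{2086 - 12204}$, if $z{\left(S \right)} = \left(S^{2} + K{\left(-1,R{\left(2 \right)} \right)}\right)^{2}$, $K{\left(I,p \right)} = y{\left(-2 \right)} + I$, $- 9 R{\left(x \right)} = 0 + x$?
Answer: $\frac{16843653152923}{10118} \approx 1.6647 \cdot 10^{9}$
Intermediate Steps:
$R{\left(x \right)} = - \frac{x}{9}$ ($R{\left(x \right)} = - \frac{0 + x}{9} = - \frac{x}{9}$)
$K{\left(I,p \right)} = -2 + I$
$z{\left(S \right)} = \left(-3 + S^{2}\right)^{2}$ ($z{\left(S \right)} = \left(S^{2} - 3\right)^{2} = \left(-3 + S^{2}\right)^{2}$)
$z{\left(-202 \right)} + \frac{5964 + w{\left(-9 \right)}}{2086 - 12204} = \left(-3 + \left(-202\right)^{2}\right)^{2} + \frac{5964 + 31}{2086 - 12204} = \left(-3 + 40804\right)^{2} + \frac{5995}{-10118} = 40801^{2} + 5995 \left(- \frac{1}{10118}\right) = 1664721601 - \frac{5995}{10118} = \frac{16843653152923}{10118}$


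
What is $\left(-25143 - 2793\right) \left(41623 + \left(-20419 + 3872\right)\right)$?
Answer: $-700523136$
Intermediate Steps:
$\left(-25143 - 2793\right) \left(41623 + \left(-20419 + 3872\right)\right) = - 27936 \left(41623 - 16547\right) = \left(-27936\right) 25076 = -700523136$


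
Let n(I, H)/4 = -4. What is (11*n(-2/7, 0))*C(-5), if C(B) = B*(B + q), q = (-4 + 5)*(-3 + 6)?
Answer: -1760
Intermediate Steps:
q = 3 (q = 1*3 = 3)
n(I, H) = -16 (n(I, H) = 4*(-4) = -16)
C(B) = B*(3 + B) (C(B) = B*(B + 3) = B*(3 + B))
(11*n(-2/7, 0))*C(-5) = (11*(-16))*(-5*(3 - 5)) = -(-880)*(-2) = -176*10 = -1760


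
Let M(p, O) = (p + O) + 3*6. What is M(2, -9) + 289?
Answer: 300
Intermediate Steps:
M(p, O) = 18 + O + p (M(p, O) = (O + p) + 18 = 18 + O + p)
M(2, -9) + 289 = (18 - 9 + 2) + 289 = 11 + 289 = 300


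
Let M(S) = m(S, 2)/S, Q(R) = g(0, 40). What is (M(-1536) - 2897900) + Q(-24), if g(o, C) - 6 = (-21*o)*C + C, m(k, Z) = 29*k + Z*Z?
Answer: -1112764801/384 ≈ -2.8978e+6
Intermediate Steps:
m(k, Z) = Z**2 + 29*k (m(k, Z) = 29*k + Z**2 = Z**2 + 29*k)
g(o, C) = 6 + C - 21*C*o (g(o, C) = 6 + ((-21*o)*C + C) = 6 + (-21*C*o + C) = 6 + (C - 21*C*o) = 6 + C - 21*C*o)
Q(R) = 46 (Q(R) = 6 + 40 - 21*40*0 = 6 + 40 + 0 = 46)
M(S) = (4 + 29*S)/S (M(S) = (2**2 + 29*S)/S = (4 + 29*S)/S)
(M(-1536) - 2897900) + Q(-24) = ((29 + 4/(-1536)) - 2897900) + 46 = ((29 + 4*(-1/1536)) - 2897900) + 46 = ((29 - 1/384) - 2897900) + 46 = (11135/384 - 2897900) + 46 = -1112782465/384 + 46 = -1112764801/384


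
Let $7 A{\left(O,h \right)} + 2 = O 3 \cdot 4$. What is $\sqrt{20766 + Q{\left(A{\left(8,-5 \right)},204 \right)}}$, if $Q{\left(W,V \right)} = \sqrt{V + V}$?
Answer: $\sqrt{20766 + 2 \sqrt{102}} \approx 144.17$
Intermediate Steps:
$A{\left(O,h \right)} = - \frac{2}{7} + \frac{12 O}{7}$ ($A{\left(O,h \right)} = - \frac{2}{7} + \frac{O 3 \cdot 4}{7} = - \frac{2}{7} + \frac{3 O 4}{7} = - \frac{2}{7} + \frac{12 O}{7}$)
$Q{\left(W,V \right)} = \sqrt{2} \sqrt{V}$ ($Q{\left(W,V \right)} = \sqrt{2 V} = \sqrt{2} \sqrt{V}$)
$\sqrt{20766 + Q{\left(A{\left(8,-5 \right)},204 \right)}} = \sqrt{20766 + \sqrt{2} \sqrt{204}} = \sqrt{20766 + \sqrt{2} \cdot 2 \sqrt{51}} = \sqrt{20766 + 2 \sqrt{102}}$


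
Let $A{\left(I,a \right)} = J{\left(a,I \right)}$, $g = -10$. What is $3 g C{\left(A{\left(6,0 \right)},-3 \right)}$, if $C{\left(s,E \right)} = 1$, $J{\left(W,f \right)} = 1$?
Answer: $-30$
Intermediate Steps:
$A{\left(I,a \right)} = 1$
$3 g C{\left(A{\left(6,0 \right)},-3 \right)} = 3 \left(-10\right) 1 = \left(-30\right) 1 = -30$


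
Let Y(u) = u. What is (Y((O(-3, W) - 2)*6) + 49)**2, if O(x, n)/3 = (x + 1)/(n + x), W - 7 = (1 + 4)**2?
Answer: 1075369/841 ≈ 1278.7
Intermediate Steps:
W = 32 (W = 7 + (1 + 4)**2 = 7 + 5**2 = 7 + 25 = 32)
O(x, n) = 3*(1 + x)/(n + x) (O(x, n) = 3*((x + 1)/(n + x)) = 3*((1 + x)/(n + x)) = 3*(1 + x)/(n + x))
(Y((O(-3, W) - 2)*6) + 49)**2 = ((3*(1 - 3)/(32 - 3) - 2)*6 + 49)**2 = ((3*(-2)/29 - 2)*6 + 49)**2 = ((3*(1/29)*(-2) - 2)*6 + 49)**2 = ((-6/29 - 2)*6 + 49)**2 = (-64/29*6 + 49)**2 = (-384/29 + 49)**2 = (1037/29)**2 = 1075369/841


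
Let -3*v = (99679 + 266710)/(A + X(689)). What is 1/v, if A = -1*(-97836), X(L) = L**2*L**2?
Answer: -676080377031/366389 ≈ -1.8453e+6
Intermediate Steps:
X(L) = L**4
A = 97836
v = -366389/676080377031 (v = -(99679 + 266710)/(3*(97836 + 689**4)) = -366389/(3*(97836 + 225360027841)) = -366389/(3*225360125677) = -1/3*366389/225360125677 = -366389/676080377031 ≈ -5.4193e-7)
1/v = 1/(-366389/676080377031) = -676080377031/366389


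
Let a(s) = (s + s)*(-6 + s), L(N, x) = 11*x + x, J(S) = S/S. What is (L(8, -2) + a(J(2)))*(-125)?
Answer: 4250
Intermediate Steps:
J(S) = 1
L(N, x) = 12*x
a(s) = 2*s*(-6 + s) (a(s) = (2*s)*(-6 + s) = 2*s*(-6 + s))
(L(8, -2) + a(J(2)))*(-125) = (12*(-2) + 2*1*(-6 + 1))*(-125) = (-24 + 2*1*(-5))*(-125) = (-24 - 10)*(-125) = -34*(-125) = 4250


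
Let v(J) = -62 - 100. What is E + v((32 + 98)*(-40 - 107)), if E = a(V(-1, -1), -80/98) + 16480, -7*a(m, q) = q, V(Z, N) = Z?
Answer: 5597114/343 ≈ 16318.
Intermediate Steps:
a(m, q) = -q/7
E = 5652680/343 (E = -(-80)/(7*98) + 16480 = -⅐*(-40/49) + 16480 = 40/343 + 16480 = 5652680/343 ≈ 16480.)
v(J) = -162
E + v((32 + 98)*(-40 - 107)) = 5652680/343 - 162 = 5597114/343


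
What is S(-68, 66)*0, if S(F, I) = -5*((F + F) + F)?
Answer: 0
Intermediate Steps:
S(F, I) = -15*F (S(F, I) = -5*(2*F + F) = -15*F)
S(-68, 66)*0 = -15*(-68)*0 = 1020*0 = 0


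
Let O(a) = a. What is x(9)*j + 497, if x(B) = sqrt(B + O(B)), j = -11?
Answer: 497 - 33*sqrt(2) ≈ 450.33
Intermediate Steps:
x(B) = sqrt(2)*sqrt(B) (x(B) = sqrt(B + B) = sqrt(2*B) = sqrt(2)*sqrt(B))
x(9)*j + 497 = (sqrt(2)*sqrt(9))*(-11) + 497 = (sqrt(2)*3)*(-11) + 497 = (3*sqrt(2))*(-11) + 497 = -33*sqrt(2) + 497 = 497 - 33*sqrt(2)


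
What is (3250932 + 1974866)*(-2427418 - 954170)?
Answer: -17671495807224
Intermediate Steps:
(3250932 + 1974866)*(-2427418 - 954170) = 5225798*(-3381588) = -17671495807224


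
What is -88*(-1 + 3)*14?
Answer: -2464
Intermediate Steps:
-88*(-1 + 3)*14 = -88*2*14 = -22*8*14 = -176*14 = -2464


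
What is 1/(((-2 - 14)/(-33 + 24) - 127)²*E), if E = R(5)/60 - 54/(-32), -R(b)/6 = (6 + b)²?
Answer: -6480/1058017457 ≈ -6.1247e-6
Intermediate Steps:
R(b) = -6*(6 + b)²
E = -833/80 (E = -6*(6 + 5)²/60 - 54/(-32) = -6*11²*(1/60) - 54*(-1/32) = -6*121*(1/60) + 27/16 = -726*1/60 + 27/16 = -121/10 + 27/16 = -833/80 ≈ -10.413)
1/(((-2 - 14)/(-33 + 24) - 127)²*E) = 1/(((-2 - 14)/(-33 + 24) - 127)²*(-833/80)) = 1/((-16/(-9) - 127)²*(-833/80)) = 1/((-16*(-⅑) - 127)²*(-833/80)) = 1/((16/9 - 127)²*(-833/80)) = 1/((-1127/9)²*(-833/80)) = 1/((1270129/81)*(-833/80)) = 1/(-1058017457/6480) = -6480/1058017457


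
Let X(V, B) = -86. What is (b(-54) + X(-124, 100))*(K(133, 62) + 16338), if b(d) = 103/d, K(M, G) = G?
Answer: -38925400/27 ≈ -1.4417e+6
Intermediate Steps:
(b(-54) + X(-124, 100))*(K(133, 62) + 16338) = (103/(-54) - 86)*(62 + 16338) = (103*(-1/54) - 86)*16400 = (-103/54 - 86)*16400 = -4747/54*16400 = -38925400/27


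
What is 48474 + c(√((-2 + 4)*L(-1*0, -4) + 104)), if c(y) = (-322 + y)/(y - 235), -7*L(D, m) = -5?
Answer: 18703591690/385837 + 261*√574/385837 ≈ 48475.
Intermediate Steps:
L(D, m) = 5/7 (L(D, m) = -⅐*(-5) = 5/7)
c(y) = (-322 + y)/(-235 + y)
48474 + c(√((-2 + 4)*L(-1*0, -4) + 104)) = 48474 + (-322 + √((-2 + 4)*(5/7) + 104))/(-235 + √((-2 + 4)*(5/7) + 104)) = 48474 + (-322 + √(2*(5/7) + 104))/(-235 + √(2*(5/7) + 104)) = 48474 + (-322 + √(10/7 + 104))/(-235 + √(10/7 + 104)) = 48474 + (-322 + √(738/7))/(-235 + √(738/7)) = 48474 + (-322 + 3*√574/7)/(-235 + 3*√574/7)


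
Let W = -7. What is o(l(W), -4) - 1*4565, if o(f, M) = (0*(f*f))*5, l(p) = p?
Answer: -4565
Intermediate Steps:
o(f, M) = 0 (o(f, M) = (0*f²)*5 = 0*5 = 0)
o(l(W), -4) - 1*4565 = 0 - 1*4565 = 0 - 4565 = -4565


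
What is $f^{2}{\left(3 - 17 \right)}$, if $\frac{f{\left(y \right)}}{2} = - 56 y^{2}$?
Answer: $481890304$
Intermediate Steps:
$f{\left(y \right)} = - 112 y^{2}$ ($f{\left(y \right)} = 2 \left(- 56 y^{2}\right) = - 112 y^{2}$)
$f^{2}{\left(3 - 17 \right)} = \left(- 112 \left(3 - 17\right)^{2}\right)^{2} = \left(- 112 \left(-14\right)^{2}\right)^{2} = \left(\left(-112\right) 196\right)^{2} = \left(-21952\right)^{2} = 481890304$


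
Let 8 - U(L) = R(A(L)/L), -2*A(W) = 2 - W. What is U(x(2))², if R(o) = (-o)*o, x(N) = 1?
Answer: 1089/16 ≈ 68.063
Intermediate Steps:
A(W) = -1 + W/2 (A(W) = -(2 - W)/2 = -1 + W/2)
R(o) = -o²
U(L) = 8 + (-1 + L/2)²/L² (U(L) = 8 - (-1)*((-1 + L/2)/L)² = 8 - (-1)*(-1 + L/2)²/L² = 8 + (-1 + L/2)²/L²)
U(x(2))² = (8 + (¼)*(-2 + 1)²/1²)² = (8 + (¼)*1*(-1)²)² = (8 + (¼)*1*1)² = (8 + ¼)² = (33/4)² = 1089/16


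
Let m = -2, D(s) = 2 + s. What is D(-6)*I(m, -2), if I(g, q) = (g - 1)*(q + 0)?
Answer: -24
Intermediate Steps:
I(g, q) = q*(-1 + g) (I(g, q) = (-1 + g)*q = q*(-1 + g))
D(-6)*I(m, -2) = (2 - 6)*(-2*(-1 - 2)) = -(-8)*(-3) = -4*6 = -24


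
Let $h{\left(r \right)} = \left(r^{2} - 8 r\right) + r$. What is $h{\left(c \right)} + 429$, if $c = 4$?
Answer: $417$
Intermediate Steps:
$h{\left(r \right)} = r^{2} - 7 r$
$h{\left(c \right)} + 429 = 4 \left(-7 + 4\right) + 429 = 4 \left(-3\right) + 429 = -12 + 429 = 417$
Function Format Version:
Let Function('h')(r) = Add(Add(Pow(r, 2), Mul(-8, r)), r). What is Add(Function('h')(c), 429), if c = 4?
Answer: 417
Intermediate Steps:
Function('h')(r) = Add(Pow(r, 2), Mul(-7, r))
Add(Function('h')(c), 429) = Add(Mul(4, Add(-7, 4)), 429) = Add(Mul(4, -3), 429) = Add(-12, 429) = 417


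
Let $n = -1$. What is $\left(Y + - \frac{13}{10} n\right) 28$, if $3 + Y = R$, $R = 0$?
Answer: $- \frac{238}{5} \approx -47.6$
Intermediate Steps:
$Y = -3$ ($Y = -3 + 0 = -3$)
$\left(Y + - \frac{13}{10} n\right) 28 = \left(-3 + - \frac{13}{10} \left(-1\right)\right) 28 = \left(-3 + \left(-13\right) \frac{1}{10} \left(-1\right)\right) 28 = \left(-3 - - \frac{13}{10}\right) 28 = \left(-3 + \frac{13}{10}\right) 28 = \left(- \frac{17}{10}\right) 28 = - \frac{238}{5}$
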